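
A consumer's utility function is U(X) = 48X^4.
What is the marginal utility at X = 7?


MU = dU/dX = 48*4*X^(4-1)
MU = 192*X^3
At X = 7:
MU = 192 * 7^3
MU = 192 * 343 = 65856

65856


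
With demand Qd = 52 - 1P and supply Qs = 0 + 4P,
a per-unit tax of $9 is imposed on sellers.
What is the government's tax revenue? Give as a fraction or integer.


With tax on sellers, new supply: Qs' = 0 + 4(P - 9)
= 4P - 36
New equilibrium quantity:
Q_new = 172/5
Tax revenue = tax * Q_new = 9 * 172/5 = 1548/5

1548/5


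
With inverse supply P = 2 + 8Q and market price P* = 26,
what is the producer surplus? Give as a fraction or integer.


Minimum supply price (at Q=0): P_min = 2
Quantity supplied at P* = 26:
Q* = (26 - 2)/8 = 3
PS = (1/2) * Q* * (P* - P_min)
PS = (1/2) * 3 * (26 - 2)
PS = (1/2) * 3 * 24 = 36

36


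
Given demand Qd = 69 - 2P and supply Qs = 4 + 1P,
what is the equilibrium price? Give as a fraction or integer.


At equilibrium, Qd = Qs.
69 - 2P = 4 + 1P
69 - 4 = 2P + 1P
65 = 3P
P* = 65/3 = 65/3

65/3


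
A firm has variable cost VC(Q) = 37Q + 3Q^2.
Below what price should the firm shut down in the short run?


AVC(Q) = VC(Q)/Q = 37 + 3Q
AVC is increasing in Q, so minimum AVC is at Q -> 0+.
Min AVC = 37
The firm should shut down if P < 37.

37


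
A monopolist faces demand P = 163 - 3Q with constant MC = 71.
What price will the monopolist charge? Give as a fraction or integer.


MR = 163 - 6Q
Set MR = MC: 163 - 6Q = 71
Q* = 46/3
Substitute into demand:
P* = 163 - 3*46/3 = 117

117


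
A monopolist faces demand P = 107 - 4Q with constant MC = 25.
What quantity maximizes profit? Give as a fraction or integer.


TR = P*Q = (107 - 4Q)Q = 107Q - 4Q^2
MR = dTR/dQ = 107 - 8Q
Set MR = MC:
107 - 8Q = 25
82 = 8Q
Q* = 82/8 = 41/4

41/4


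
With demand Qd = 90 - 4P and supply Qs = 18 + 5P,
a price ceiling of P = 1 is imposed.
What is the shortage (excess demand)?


At P = 1:
Qd = 90 - 4*1 = 86
Qs = 18 + 5*1 = 23
Shortage = Qd - Qs = 86 - 23 = 63

63


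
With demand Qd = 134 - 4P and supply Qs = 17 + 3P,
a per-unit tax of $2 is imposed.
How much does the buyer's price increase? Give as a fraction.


With a per-unit tax, the buyer's price increase depends on relative slopes.
Supply slope: d = 3, Demand slope: b = 4
Buyer's price increase = d * tax / (b + d)
= 3 * 2 / (4 + 3)
= 6 / 7 = 6/7

6/7


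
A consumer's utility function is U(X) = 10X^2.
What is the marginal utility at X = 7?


MU = dU/dX = 10*2*X^(2-1)
MU = 20*X^1
At X = 7:
MU = 20 * 7^1
MU = 20 * 7 = 140

140


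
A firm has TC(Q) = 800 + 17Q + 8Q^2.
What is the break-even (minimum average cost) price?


AC(Q) = 800/Q + 17 + 8Q
To minimize: dAC/dQ = -800/Q^2 + 8 = 0
Q^2 = 800/8 = 100
Q* = 10
Min AC = 800/10 + 17 + 8*10
Min AC = 80 + 17 + 80 = 177

177


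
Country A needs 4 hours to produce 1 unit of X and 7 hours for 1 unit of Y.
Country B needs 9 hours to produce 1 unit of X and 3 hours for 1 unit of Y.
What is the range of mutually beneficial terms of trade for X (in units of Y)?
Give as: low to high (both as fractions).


Opportunity cost of X for Country A = hours_X / hours_Y = 4/7 = 4/7 units of Y
Opportunity cost of X for Country B = hours_X / hours_Y = 9/3 = 3 units of Y
Terms of trade must be between the two opportunity costs.
Range: 4/7 to 3

4/7 to 3


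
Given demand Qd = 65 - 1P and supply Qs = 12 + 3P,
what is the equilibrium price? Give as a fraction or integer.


At equilibrium, Qd = Qs.
65 - 1P = 12 + 3P
65 - 12 = 1P + 3P
53 = 4P
P* = 53/4 = 53/4

53/4


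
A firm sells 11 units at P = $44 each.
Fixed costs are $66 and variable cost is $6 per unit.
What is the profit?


Total Revenue = P * Q = 44 * 11 = $484
Total Cost = FC + VC*Q = 66 + 6*11 = $132
Profit = TR - TC = 484 - 132 = $352

$352


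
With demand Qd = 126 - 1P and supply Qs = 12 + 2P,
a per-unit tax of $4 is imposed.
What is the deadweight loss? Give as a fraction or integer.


Pre-tax equilibrium quantity: Q* = 88
Post-tax equilibrium quantity: Q_tax = 256/3
Reduction in quantity: Q* - Q_tax = 8/3
DWL = (1/2) * tax * (Q* - Q_tax)
DWL = (1/2) * 4 * 8/3 = 16/3

16/3


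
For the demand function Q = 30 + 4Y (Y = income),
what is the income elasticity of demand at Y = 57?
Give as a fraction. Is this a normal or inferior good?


dQ/dY = 4
At Y = 57: Q = 30 + 4*57 = 258
Ey = (dQ/dY)(Y/Q) = 4 * 57 / 258 = 38/43
Since Ey > 0, this is a normal good.

38/43 (normal good)


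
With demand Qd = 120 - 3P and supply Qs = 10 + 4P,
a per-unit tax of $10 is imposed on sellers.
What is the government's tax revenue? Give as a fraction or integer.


With tax on sellers, new supply: Qs' = 10 + 4(P - 10)
= 4P - 30
New equilibrium quantity:
Q_new = 390/7
Tax revenue = tax * Q_new = 10 * 390/7 = 3900/7

3900/7


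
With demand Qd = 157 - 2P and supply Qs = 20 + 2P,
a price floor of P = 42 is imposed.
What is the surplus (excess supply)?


At P = 42:
Qd = 157 - 2*42 = 73
Qs = 20 + 2*42 = 104
Surplus = Qs - Qd = 104 - 73 = 31

31


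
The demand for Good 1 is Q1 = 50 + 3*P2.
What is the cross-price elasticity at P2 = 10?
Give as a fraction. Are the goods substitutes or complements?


dQ1/dP2 = 3
At P2 = 10: Q1 = 50 + 3*10 = 80
Exy = (dQ1/dP2)(P2/Q1) = 3 * 10 / 80 = 3/8
Since Exy > 0, the goods are substitutes.

3/8 (substitutes)


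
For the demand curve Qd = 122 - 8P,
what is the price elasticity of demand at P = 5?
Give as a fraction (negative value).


dQ/dP = -8
At P = 5: Q = 122 - 8*5 = 82
E = (dQ/dP)(P/Q) = (-8)(5/82) = -20/41

-20/41


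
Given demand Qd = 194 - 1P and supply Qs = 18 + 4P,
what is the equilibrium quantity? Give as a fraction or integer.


First find equilibrium price:
194 - 1P = 18 + 4P
P* = 176/5 = 176/5
Then substitute into demand:
Q* = 194 - 1 * 176/5 = 794/5

794/5


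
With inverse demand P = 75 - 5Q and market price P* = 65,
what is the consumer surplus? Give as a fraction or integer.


Maximum willingness to pay (at Q=0): P_max = 75
Quantity demanded at P* = 65:
Q* = (75 - 65)/5 = 2
CS = (1/2) * Q* * (P_max - P*)
CS = (1/2) * 2 * (75 - 65)
CS = (1/2) * 2 * 10 = 10

10


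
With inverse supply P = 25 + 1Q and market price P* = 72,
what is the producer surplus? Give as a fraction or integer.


Minimum supply price (at Q=0): P_min = 25
Quantity supplied at P* = 72:
Q* = (72 - 25)/1 = 47
PS = (1/2) * Q* * (P* - P_min)
PS = (1/2) * 47 * (72 - 25)
PS = (1/2) * 47 * 47 = 2209/2

2209/2


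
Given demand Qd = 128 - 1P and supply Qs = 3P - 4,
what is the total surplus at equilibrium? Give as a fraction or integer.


Find equilibrium: 128 - 1P = 3P - 4
128 + 4 = 4P
P* = 132/4 = 33
Q* = 3*33 - 4 = 95
Inverse demand: P = 128 - Q/1, so P_max = 128
Inverse supply: P = 4/3 + Q/3, so P_min = 4/3
CS = (1/2) * 95 * (128 - 33) = 9025/2
PS = (1/2) * 95 * (33 - 4/3) = 9025/6
TS = CS + PS = 9025/2 + 9025/6 = 18050/3

18050/3


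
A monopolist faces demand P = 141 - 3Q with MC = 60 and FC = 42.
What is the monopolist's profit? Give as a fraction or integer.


MR = MC: 141 - 6Q = 60
Q* = 27/2
P* = 141 - 3*27/2 = 201/2
Profit = (P* - MC)*Q* - FC
= (201/2 - 60)*27/2 - 42
= 81/2*27/2 - 42
= 2187/4 - 42 = 2019/4

2019/4


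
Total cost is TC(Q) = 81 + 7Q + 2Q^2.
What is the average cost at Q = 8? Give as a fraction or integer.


TC(8) = 81 + 7*8 + 2*8^2
TC(8) = 81 + 56 + 128 = 265
AC = TC/Q = 265/8 = 265/8

265/8


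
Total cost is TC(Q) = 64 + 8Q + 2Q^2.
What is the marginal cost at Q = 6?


MC = dTC/dQ = 8 + 2*2*Q
At Q = 6:
MC = 8 + 4*6
MC = 8 + 24 = 32

32


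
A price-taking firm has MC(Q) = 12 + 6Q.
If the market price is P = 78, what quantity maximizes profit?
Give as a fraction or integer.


In perfect competition, profit is maximized where P = MC.
78 = 12 + 6Q
66 = 6Q
Q* = 66/6 = 11

11


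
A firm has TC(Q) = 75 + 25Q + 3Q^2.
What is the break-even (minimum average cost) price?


AC(Q) = 75/Q + 25 + 3Q
To minimize: dAC/dQ = -75/Q^2 + 3 = 0
Q^2 = 75/3 = 25
Q* = 5
Min AC = 75/5 + 25 + 3*5
Min AC = 15 + 25 + 15 = 55

55


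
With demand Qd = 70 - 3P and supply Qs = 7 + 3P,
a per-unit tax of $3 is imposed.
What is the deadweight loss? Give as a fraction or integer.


Pre-tax equilibrium quantity: Q* = 77/2
Post-tax equilibrium quantity: Q_tax = 34
Reduction in quantity: Q* - Q_tax = 9/2
DWL = (1/2) * tax * (Q* - Q_tax)
DWL = (1/2) * 3 * 9/2 = 27/4

27/4


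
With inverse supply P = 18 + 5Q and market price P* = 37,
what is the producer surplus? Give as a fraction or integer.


Minimum supply price (at Q=0): P_min = 18
Quantity supplied at P* = 37:
Q* = (37 - 18)/5 = 19/5
PS = (1/2) * Q* * (P* - P_min)
PS = (1/2) * 19/5 * (37 - 18)
PS = (1/2) * 19/5 * 19 = 361/10

361/10


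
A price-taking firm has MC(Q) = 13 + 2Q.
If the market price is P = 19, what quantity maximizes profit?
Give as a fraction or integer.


In perfect competition, profit is maximized where P = MC.
19 = 13 + 2Q
6 = 2Q
Q* = 6/2 = 3

3


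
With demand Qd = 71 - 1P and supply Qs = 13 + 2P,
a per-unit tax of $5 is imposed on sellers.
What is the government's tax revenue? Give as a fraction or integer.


With tax on sellers, new supply: Qs' = 13 + 2(P - 5)
= 3 + 2P
New equilibrium quantity:
Q_new = 145/3
Tax revenue = tax * Q_new = 5 * 145/3 = 725/3

725/3


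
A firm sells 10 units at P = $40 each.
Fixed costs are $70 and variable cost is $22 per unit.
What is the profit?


Total Revenue = P * Q = 40 * 10 = $400
Total Cost = FC + VC*Q = 70 + 22*10 = $290
Profit = TR - TC = 400 - 290 = $110

$110


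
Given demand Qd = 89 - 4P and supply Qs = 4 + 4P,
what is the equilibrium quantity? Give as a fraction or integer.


First find equilibrium price:
89 - 4P = 4 + 4P
P* = 85/8 = 85/8
Then substitute into demand:
Q* = 89 - 4 * 85/8 = 93/2

93/2


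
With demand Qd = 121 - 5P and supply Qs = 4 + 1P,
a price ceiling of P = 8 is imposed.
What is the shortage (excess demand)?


At P = 8:
Qd = 121 - 5*8 = 81
Qs = 4 + 1*8 = 12
Shortage = Qd - Qs = 81 - 12 = 69

69


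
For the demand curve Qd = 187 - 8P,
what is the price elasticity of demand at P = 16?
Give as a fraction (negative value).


dQ/dP = -8
At P = 16: Q = 187 - 8*16 = 59
E = (dQ/dP)(P/Q) = (-8)(16/59) = -128/59

-128/59


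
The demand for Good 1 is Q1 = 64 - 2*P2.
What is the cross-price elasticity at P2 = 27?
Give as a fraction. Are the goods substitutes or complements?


dQ1/dP2 = -2
At P2 = 27: Q1 = 64 - 2*27 = 10
Exy = (dQ1/dP2)(P2/Q1) = -2 * 27 / 10 = -27/5
Since Exy < 0, the goods are complements.

-27/5 (complements)


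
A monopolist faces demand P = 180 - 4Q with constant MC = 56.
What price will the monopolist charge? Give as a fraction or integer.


MR = 180 - 8Q
Set MR = MC: 180 - 8Q = 56
Q* = 31/2
Substitute into demand:
P* = 180 - 4*31/2 = 118

118


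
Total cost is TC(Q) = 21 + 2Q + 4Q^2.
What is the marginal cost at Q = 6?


MC = dTC/dQ = 2 + 2*4*Q
At Q = 6:
MC = 2 + 8*6
MC = 2 + 48 = 50

50


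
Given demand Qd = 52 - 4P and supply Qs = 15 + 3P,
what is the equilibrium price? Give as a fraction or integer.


At equilibrium, Qd = Qs.
52 - 4P = 15 + 3P
52 - 15 = 4P + 3P
37 = 7P
P* = 37/7 = 37/7

37/7


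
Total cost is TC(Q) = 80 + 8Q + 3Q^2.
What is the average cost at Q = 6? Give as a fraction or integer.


TC(6) = 80 + 8*6 + 3*6^2
TC(6) = 80 + 48 + 108 = 236
AC = TC/Q = 236/6 = 118/3

118/3


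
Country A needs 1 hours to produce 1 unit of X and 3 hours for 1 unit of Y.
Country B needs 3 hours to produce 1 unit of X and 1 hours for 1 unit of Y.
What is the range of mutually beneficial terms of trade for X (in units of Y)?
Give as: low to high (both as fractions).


Opportunity cost of X for Country A = hours_X / hours_Y = 1/3 = 1/3 units of Y
Opportunity cost of X for Country B = hours_X / hours_Y = 3/1 = 3 units of Y
Terms of trade must be between the two opportunity costs.
Range: 1/3 to 3

1/3 to 3


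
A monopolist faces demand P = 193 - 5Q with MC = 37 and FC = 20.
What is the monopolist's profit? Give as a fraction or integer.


MR = MC: 193 - 10Q = 37
Q* = 78/5
P* = 193 - 5*78/5 = 115
Profit = (P* - MC)*Q* - FC
= (115 - 37)*78/5 - 20
= 78*78/5 - 20
= 6084/5 - 20 = 5984/5

5984/5


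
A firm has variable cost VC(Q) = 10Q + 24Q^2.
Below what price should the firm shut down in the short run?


AVC(Q) = VC(Q)/Q = 10 + 24Q
AVC is increasing in Q, so minimum AVC is at Q -> 0+.
Min AVC = 10
The firm should shut down if P < 10.

10


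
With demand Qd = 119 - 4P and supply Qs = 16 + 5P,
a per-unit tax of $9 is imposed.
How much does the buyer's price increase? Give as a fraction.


With a per-unit tax, the buyer's price increase depends on relative slopes.
Supply slope: d = 5, Demand slope: b = 4
Buyer's price increase = d * tax / (b + d)
= 5 * 9 / (4 + 5)
= 45 / 9 = 5

5


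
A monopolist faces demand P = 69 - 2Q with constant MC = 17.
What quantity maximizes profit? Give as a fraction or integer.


TR = P*Q = (69 - 2Q)Q = 69Q - 2Q^2
MR = dTR/dQ = 69 - 4Q
Set MR = MC:
69 - 4Q = 17
52 = 4Q
Q* = 52/4 = 13

13


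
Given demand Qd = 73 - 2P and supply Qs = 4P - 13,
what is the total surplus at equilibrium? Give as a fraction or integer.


Find equilibrium: 73 - 2P = 4P - 13
73 + 13 = 6P
P* = 86/6 = 43/3
Q* = 4*43/3 - 13 = 133/3
Inverse demand: P = 73/2 - Q/2, so P_max = 73/2
Inverse supply: P = 13/4 + Q/4, so P_min = 13/4
CS = (1/2) * 133/3 * (73/2 - 43/3) = 17689/36
PS = (1/2) * 133/3 * (43/3 - 13/4) = 17689/72
TS = CS + PS = 17689/36 + 17689/72 = 17689/24

17689/24


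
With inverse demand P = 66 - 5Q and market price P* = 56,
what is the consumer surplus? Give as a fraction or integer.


Maximum willingness to pay (at Q=0): P_max = 66
Quantity demanded at P* = 56:
Q* = (66 - 56)/5 = 2
CS = (1/2) * Q* * (P_max - P*)
CS = (1/2) * 2 * (66 - 56)
CS = (1/2) * 2 * 10 = 10

10


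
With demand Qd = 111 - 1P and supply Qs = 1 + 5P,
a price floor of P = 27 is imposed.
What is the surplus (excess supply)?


At P = 27:
Qd = 111 - 1*27 = 84
Qs = 1 + 5*27 = 136
Surplus = Qs - Qd = 136 - 84 = 52

52


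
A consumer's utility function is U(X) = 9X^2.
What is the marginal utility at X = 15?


MU = dU/dX = 9*2*X^(2-1)
MU = 18*X^1
At X = 15:
MU = 18 * 15^1
MU = 18 * 15 = 270

270


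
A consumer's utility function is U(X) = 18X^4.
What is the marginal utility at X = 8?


MU = dU/dX = 18*4*X^(4-1)
MU = 72*X^3
At X = 8:
MU = 72 * 8^3
MU = 72 * 512 = 36864

36864


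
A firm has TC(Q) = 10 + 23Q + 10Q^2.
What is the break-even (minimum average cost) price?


AC(Q) = 10/Q + 23 + 10Q
To minimize: dAC/dQ = -10/Q^2 + 10 = 0
Q^2 = 10/10 = 1
Q* = 1
Min AC = 10/1 + 23 + 10*1
Min AC = 10 + 23 + 10 = 43

43


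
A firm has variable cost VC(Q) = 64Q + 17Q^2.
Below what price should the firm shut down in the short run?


AVC(Q) = VC(Q)/Q = 64 + 17Q
AVC is increasing in Q, so minimum AVC is at Q -> 0+.
Min AVC = 64
The firm should shut down if P < 64.

64


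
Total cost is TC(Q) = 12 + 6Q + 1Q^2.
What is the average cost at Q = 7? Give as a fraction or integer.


TC(7) = 12 + 6*7 + 1*7^2
TC(7) = 12 + 42 + 49 = 103
AC = TC/Q = 103/7 = 103/7

103/7


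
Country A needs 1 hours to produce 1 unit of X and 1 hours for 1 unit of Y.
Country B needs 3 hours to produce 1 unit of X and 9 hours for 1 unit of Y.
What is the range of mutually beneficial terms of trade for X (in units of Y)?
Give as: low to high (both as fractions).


Opportunity cost of X for Country A = hours_X / hours_Y = 1/1 = 1 units of Y
Opportunity cost of X for Country B = hours_X / hours_Y = 3/9 = 1/3 units of Y
Terms of trade must be between the two opportunity costs.
Range: 1/3 to 1

1/3 to 1


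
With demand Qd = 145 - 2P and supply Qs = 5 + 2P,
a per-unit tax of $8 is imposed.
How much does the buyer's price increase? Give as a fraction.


With a per-unit tax, the buyer's price increase depends on relative slopes.
Supply slope: d = 2, Demand slope: b = 2
Buyer's price increase = d * tax / (b + d)
= 2 * 8 / (2 + 2)
= 16 / 4 = 4

4


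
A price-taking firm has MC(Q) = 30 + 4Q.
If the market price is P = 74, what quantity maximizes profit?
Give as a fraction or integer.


In perfect competition, profit is maximized where P = MC.
74 = 30 + 4Q
44 = 4Q
Q* = 44/4 = 11

11


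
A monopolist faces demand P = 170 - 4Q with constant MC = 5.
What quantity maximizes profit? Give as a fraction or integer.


TR = P*Q = (170 - 4Q)Q = 170Q - 4Q^2
MR = dTR/dQ = 170 - 8Q
Set MR = MC:
170 - 8Q = 5
165 = 8Q
Q* = 165/8 = 165/8

165/8


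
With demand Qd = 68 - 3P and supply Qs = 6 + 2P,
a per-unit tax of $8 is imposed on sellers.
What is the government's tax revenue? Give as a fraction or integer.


With tax on sellers, new supply: Qs' = 6 + 2(P - 8)
= 2P - 10
New equilibrium quantity:
Q_new = 106/5
Tax revenue = tax * Q_new = 8 * 106/5 = 848/5

848/5


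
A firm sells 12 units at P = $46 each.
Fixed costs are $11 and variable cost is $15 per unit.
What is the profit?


Total Revenue = P * Q = 46 * 12 = $552
Total Cost = FC + VC*Q = 11 + 15*12 = $191
Profit = TR - TC = 552 - 191 = $361

$361


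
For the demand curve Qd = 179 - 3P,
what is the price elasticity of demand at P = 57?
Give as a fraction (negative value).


dQ/dP = -3
At P = 57: Q = 179 - 3*57 = 8
E = (dQ/dP)(P/Q) = (-3)(57/8) = -171/8

-171/8


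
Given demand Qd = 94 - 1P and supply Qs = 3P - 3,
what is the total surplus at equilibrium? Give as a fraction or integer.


Find equilibrium: 94 - 1P = 3P - 3
94 + 3 = 4P
P* = 97/4 = 97/4
Q* = 3*97/4 - 3 = 279/4
Inverse demand: P = 94 - Q/1, so P_max = 94
Inverse supply: P = 1 + Q/3, so P_min = 1
CS = (1/2) * 279/4 * (94 - 97/4) = 77841/32
PS = (1/2) * 279/4 * (97/4 - 1) = 25947/32
TS = CS + PS = 77841/32 + 25947/32 = 25947/8

25947/8


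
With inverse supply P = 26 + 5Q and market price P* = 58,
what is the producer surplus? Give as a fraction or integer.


Minimum supply price (at Q=0): P_min = 26
Quantity supplied at P* = 58:
Q* = (58 - 26)/5 = 32/5
PS = (1/2) * Q* * (P* - P_min)
PS = (1/2) * 32/5 * (58 - 26)
PS = (1/2) * 32/5 * 32 = 512/5

512/5


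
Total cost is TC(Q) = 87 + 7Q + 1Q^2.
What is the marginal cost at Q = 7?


MC = dTC/dQ = 7 + 2*1*Q
At Q = 7:
MC = 7 + 2*7
MC = 7 + 14 = 21

21


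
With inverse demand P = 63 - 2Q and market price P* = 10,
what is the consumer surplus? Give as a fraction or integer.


Maximum willingness to pay (at Q=0): P_max = 63
Quantity demanded at P* = 10:
Q* = (63 - 10)/2 = 53/2
CS = (1/2) * Q* * (P_max - P*)
CS = (1/2) * 53/2 * (63 - 10)
CS = (1/2) * 53/2 * 53 = 2809/4

2809/4


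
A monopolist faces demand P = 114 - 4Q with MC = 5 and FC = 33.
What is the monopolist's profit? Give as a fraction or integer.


MR = MC: 114 - 8Q = 5
Q* = 109/8
P* = 114 - 4*109/8 = 119/2
Profit = (P* - MC)*Q* - FC
= (119/2 - 5)*109/8 - 33
= 109/2*109/8 - 33
= 11881/16 - 33 = 11353/16

11353/16


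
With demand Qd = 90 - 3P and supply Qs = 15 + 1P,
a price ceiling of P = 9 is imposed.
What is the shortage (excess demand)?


At P = 9:
Qd = 90 - 3*9 = 63
Qs = 15 + 1*9 = 24
Shortage = Qd - Qs = 63 - 24 = 39

39


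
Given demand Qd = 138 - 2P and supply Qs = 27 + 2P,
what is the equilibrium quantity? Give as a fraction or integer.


First find equilibrium price:
138 - 2P = 27 + 2P
P* = 111/4 = 111/4
Then substitute into demand:
Q* = 138 - 2 * 111/4 = 165/2

165/2


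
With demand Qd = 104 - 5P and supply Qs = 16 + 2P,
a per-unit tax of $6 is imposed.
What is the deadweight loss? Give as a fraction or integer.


Pre-tax equilibrium quantity: Q* = 288/7
Post-tax equilibrium quantity: Q_tax = 228/7
Reduction in quantity: Q* - Q_tax = 60/7
DWL = (1/2) * tax * (Q* - Q_tax)
DWL = (1/2) * 6 * 60/7 = 180/7

180/7


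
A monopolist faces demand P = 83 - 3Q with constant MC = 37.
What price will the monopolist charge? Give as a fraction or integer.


MR = 83 - 6Q
Set MR = MC: 83 - 6Q = 37
Q* = 23/3
Substitute into demand:
P* = 83 - 3*23/3 = 60

60


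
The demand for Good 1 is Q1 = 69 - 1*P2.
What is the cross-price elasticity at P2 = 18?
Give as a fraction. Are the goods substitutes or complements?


dQ1/dP2 = -1
At P2 = 18: Q1 = 69 - 1*18 = 51
Exy = (dQ1/dP2)(P2/Q1) = -1 * 18 / 51 = -6/17
Since Exy < 0, the goods are complements.

-6/17 (complements)


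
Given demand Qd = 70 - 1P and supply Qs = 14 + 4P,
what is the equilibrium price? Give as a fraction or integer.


At equilibrium, Qd = Qs.
70 - 1P = 14 + 4P
70 - 14 = 1P + 4P
56 = 5P
P* = 56/5 = 56/5

56/5


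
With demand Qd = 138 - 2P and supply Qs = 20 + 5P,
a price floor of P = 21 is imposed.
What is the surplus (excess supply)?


At P = 21:
Qd = 138 - 2*21 = 96
Qs = 20 + 5*21 = 125
Surplus = Qs - Qd = 125 - 96 = 29

29


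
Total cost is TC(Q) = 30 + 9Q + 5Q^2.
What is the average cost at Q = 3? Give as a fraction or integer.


TC(3) = 30 + 9*3 + 5*3^2
TC(3) = 30 + 27 + 45 = 102
AC = TC/Q = 102/3 = 34

34


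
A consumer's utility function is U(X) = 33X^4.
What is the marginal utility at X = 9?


MU = dU/dX = 33*4*X^(4-1)
MU = 132*X^3
At X = 9:
MU = 132 * 9^3
MU = 132 * 729 = 96228

96228


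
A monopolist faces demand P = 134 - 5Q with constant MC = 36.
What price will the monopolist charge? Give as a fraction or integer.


MR = 134 - 10Q
Set MR = MC: 134 - 10Q = 36
Q* = 49/5
Substitute into demand:
P* = 134 - 5*49/5 = 85

85


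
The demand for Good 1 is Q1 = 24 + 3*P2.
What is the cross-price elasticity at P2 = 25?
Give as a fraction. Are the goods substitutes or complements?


dQ1/dP2 = 3
At P2 = 25: Q1 = 24 + 3*25 = 99
Exy = (dQ1/dP2)(P2/Q1) = 3 * 25 / 99 = 25/33
Since Exy > 0, the goods are substitutes.

25/33 (substitutes)


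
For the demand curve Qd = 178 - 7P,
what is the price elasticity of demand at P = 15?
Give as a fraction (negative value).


dQ/dP = -7
At P = 15: Q = 178 - 7*15 = 73
E = (dQ/dP)(P/Q) = (-7)(15/73) = -105/73

-105/73


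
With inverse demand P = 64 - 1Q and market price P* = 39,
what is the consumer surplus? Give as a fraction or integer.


Maximum willingness to pay (at Q=0): P_max = 64
Quantity demanded at P* = 39:
Q* = (64 - 39)/1 = 25
CS = (1/2) * Q* * (P_max - P*)
CS = (1/2) * 25 * (64 - 39)
CS = (1/2) * 25 * 25 = 625/2

625/2


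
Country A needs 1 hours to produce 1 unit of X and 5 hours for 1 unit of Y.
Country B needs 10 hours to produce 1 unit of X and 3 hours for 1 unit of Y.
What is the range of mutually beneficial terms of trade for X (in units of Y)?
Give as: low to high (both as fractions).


Opportunity cost of X for Country A = hours_X / hours_Y = 1/5 = 1/5 units of Y
Opportunity cost of X for Country B = hours_X / hours_Y = 10/3 = 10/3 units of Y
Terms of trade must be between the two opportunity costs.
Range: 1/5 to 10/3

1/5 to 10/3


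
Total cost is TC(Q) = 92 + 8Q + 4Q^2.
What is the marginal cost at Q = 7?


MC = dTC/dQ = 8 + 2*4*Q
At Q = 7:
MC = 8 + 8*7
MC = 8 + 56 = 64

64


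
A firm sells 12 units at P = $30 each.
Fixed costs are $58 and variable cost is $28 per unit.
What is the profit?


Total Revenue = P * Q = 30 * 12 = $360
Total Cost = FC + VC*Q = 58 + 28*12 = $394
Profit = TR - TC = 360 - 394 = $-34

$-34


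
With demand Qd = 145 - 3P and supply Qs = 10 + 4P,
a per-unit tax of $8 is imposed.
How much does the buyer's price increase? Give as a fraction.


With a per-unit tax, the buyer's price increase depends on relative slopes.
Supply slope: d = 4, Demand slope: b = 3
Buyer's price increase = d * tax / (b + d)
= 4 * 8 / (3 + 4)
= 32 / 7 = 32/7

32/7


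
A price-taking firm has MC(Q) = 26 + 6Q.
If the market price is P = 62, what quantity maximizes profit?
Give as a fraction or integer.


In perfect competition, profit is maximized where P = MC.
62 = 26 + 6Q
36 = 6Q
Q* = 36/6 = 6

6


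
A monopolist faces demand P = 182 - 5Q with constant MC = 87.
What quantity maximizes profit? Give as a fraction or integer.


TR = P*Q = (182 - 5Q)Q = 182Q - 5Q^2
MR = dTR/dQ = 182 - 10Q
Set MR = MC:
182 - 10Q = 87
95 = 10Q
Q* = 95/10 = 19/2

19/2


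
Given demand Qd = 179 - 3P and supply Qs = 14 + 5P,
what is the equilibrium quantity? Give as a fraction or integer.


First find equilibrium price:
179 - 3P = 14 + 5P
P* = 165/8 = 165/8
Then substitute into demand:
Q* = 179 - 3 * 165/8 = 937/8

937/8


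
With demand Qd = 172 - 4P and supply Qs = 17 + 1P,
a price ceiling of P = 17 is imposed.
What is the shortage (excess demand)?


At P = 17:
Qd = 172 - 4*17 = 104
Qs = 17 + 1*17 = 34
Shortage = Qd - Qs = 104 - 34 = 70

70


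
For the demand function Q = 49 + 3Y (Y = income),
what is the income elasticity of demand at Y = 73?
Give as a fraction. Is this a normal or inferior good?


dQ/dY = 3
At Y = 73: Q = 49 + 3*73 = 268
Ey = (dQ/dY)(Y/Q) = 3 * 73 / 268 = 219/268
Since Ey > 0, this is a normal good.

219/268 (normal good)


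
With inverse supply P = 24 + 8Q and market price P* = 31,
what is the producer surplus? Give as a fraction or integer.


Minimum supply price (at Q=0): P_min = 24
Quantity supplied at P* = 31:
Q* = (31 - 24)/8 = 7/8
PS = (1/2) * Q* * (P* - P_min)
PS = (1/2) * 7/8 * (31 - 24)
PS = (1/2) * 7/8 * 7 = 49/16

49/16


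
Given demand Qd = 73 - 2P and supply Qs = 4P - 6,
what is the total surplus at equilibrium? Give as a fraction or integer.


Find equilibrium: 73 - 2P = 4P - 6
73 + 6 = 6P
P* = 79/6 = 79/6
Q* = 4*79/6 - 6 = 140/3
Inverse demand: P = 73/2 - Q/2, so P_max = 73/2
Inverse supply: P = 3/2 + Q/4, so P_min = 3/2
CS = (1/2) * 140/3 * (73/2 - 79/6) = 4900/9
PS = (1/2) * 140/3 * (79/6 - 3/2) = 2450/9
TS = CS + PS = 4900/9 + 2450/9 = 2450/3

2450/3


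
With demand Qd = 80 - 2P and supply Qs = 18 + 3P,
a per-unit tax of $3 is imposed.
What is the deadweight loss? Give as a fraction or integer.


Pre-tax equilibrium quantity: Q* = 276/5
Post-tax equilibrium quantity: Q_tax = 258/5
Reduction in quantity: Q* - Q_tax = 18/5
DWL = (1/2) * tax * (Q* - Q_tax)
DWL = (1/2) * 3 * 18/5 = 27/5

27/5


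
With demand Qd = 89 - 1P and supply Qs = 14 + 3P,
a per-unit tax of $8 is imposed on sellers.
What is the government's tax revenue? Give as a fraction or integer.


With tax on sellers, new supply: Qs' = 14 + 3(P - 8)
= 3P - 10
New equilibrium quantity:
Q_new = 257/4
Tax revenue = tax * Q_new = 8 * 257/4 = 514

514


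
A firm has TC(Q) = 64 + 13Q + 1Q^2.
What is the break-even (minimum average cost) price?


AC(Q) = 64/Q + 13 + 1Q
To minimize: dAC/dQ = -64/Q^2 + 1 = 0
Q^2 = 64/1 = 64
Q* = 8
Min AC = 64/8 + 13 + 1*8
Min AC = 8 + 13 + 8 = 29

29


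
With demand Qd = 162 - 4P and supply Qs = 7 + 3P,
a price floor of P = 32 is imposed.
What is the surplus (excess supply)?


At P = 32:
Qd = 162 - 4*32 = 34
Qs = 7 + 3*32 = 103
Surplus = Qs - Qd = 103 - 34 = 69

69


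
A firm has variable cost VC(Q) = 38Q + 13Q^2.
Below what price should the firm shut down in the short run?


AVC(Q) = VC(Q)/Q = 38 + 13Q
AVC is increasing in Q, so minimum AVC is at Q -> 0+.
Min AVC = 38
The firm should shut down if P < 38.

38


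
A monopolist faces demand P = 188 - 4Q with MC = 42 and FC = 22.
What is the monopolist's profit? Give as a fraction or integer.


MR = MC: 188 - 8Q = 42
Q* = 73/4
P* = 188 - 4*73/4 = 115
Profit = (P* - MC)*Q* - FC
= (115 - 42)*73/4 - 22
= 73*73/4 - 22
= 5329/4 - 22 = 5241/4

5241/4


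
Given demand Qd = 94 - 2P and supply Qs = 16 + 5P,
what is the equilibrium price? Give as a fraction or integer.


At equilibrium, Qd = Qs.
94 - 2P = 16 + 5P
94 - 16 = 2P + 5P
78 = 7P
P* = 78/7 = 78/7

78/7


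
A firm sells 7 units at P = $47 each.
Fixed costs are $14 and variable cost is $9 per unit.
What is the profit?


Total Revenue = P * Q = 47 * 7 = $329
Total Cost = FC + VC*Q = 14 + 9*7 = $77
Profit = TR - TC = 329 - 77 = $252

$252


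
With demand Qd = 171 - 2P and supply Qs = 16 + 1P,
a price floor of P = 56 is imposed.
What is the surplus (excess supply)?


At P = 56:
Qd = 171 - 2*56 = 59
Qs = 16 + 1*56 = 72
Surplus = Qs - Qd = 72 - 59 = 13

13


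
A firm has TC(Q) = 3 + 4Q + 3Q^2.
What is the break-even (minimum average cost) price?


AC(Q) = 3/Q + 4 + 3Q
To minimize: dAC/dQ = -3/Q^2 + 3 = 0
Q^2 = 3/3 = 1
Q* = 1
Min AC = 3/1 + 4 + 3*1
Min AC = 3 + 4 + 3 = 10

10


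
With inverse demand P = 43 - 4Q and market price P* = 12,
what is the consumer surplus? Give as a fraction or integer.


Maximum willingness to pay (at Q=0): P_max = 43
Quantity demanded at P* = 12:
Q* = (43 - 12)/4 = 31/4
CS = (1/2) * Q* * (P_max - P*)
CS = (1/2) * 31/4 * (43 - 12)
CS = (1/2) * 31/4 * 31 = 961/8

961/8


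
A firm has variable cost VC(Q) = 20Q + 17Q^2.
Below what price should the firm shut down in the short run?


AVC(Q) = VC(Q)/Q = 20 + 17Q
AVC is increasing in Q, so minimum AVC is at Q -> 0+.
Min AVC = 20
The firm should shut down if P < 20.

20


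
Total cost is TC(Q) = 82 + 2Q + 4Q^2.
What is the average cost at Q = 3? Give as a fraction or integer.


TC(3) = 82 + 2*3 + 4*3^2
TC(3) = 82 + 6 + 36 = 124
AC = TC/Q = 124/3 = 124/3

124/3


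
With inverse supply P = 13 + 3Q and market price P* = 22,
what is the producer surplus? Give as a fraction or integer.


Minimum supply price (at Q=0): P_min = 13
Quantity supplied at P* = 22:
Q* = (22 - 13)/3 = 3
PS = (1/2) * Q* * (P* - P_min)
PS = (1/2) * 3 * (22 - 13)
PS = (1/2) * 3 * 9 = 27/2

27/2


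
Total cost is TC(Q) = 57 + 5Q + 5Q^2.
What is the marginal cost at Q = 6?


MC = dTC/dQ = 5 + 2*5*Q
At Q = 6:
MC = 5 + 10*6
MC = 5 + 60 = 65

65


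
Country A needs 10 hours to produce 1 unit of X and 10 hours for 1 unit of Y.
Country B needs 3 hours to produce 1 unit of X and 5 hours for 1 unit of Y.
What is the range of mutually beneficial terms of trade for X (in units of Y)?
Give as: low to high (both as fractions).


Opportunity cost of X for Country A = hours_X / hours_Y = 10/10 = 1 units of Y
Opportunity cost of X for Country B = hours_X / hours_Y = 3/5 = 3/5 units of Y
Terms of trade must be between the two opportunity costs.
Range: 3/5 to 1

3/5 to 1


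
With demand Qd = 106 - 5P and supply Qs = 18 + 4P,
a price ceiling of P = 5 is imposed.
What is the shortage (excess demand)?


At P = 5:
Qd = 106 - 5*5 = 81
Qs = 18 + 4*5 = 38
Shortage = Qd - Qs = 81 - 38 = 43

43


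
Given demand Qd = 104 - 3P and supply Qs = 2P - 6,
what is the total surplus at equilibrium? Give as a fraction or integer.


Find equilibrium: 104 - 3P = 2P - 6
104 + 6 = 5P
P* = 110/5 = 22
Q* = 2*22 - 6 = 38
Inverse demand: P = 104/3 - Q/3, so P_max = 104/3
Inverse supply: P = 3 + Q/2, so P_min = 3
CS = (1/2) * 38 * (104/3 - 22) = 722/3
PS = (1/2) * 38 * (22 - 3) = 361
TS = CS + PS = 722/3 + 361 = 1805/3

1805/3


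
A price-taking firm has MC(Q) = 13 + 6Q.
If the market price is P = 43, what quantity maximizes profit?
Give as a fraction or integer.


In perfect competition, profit is maximized where P = MC.
43 = 13 + 6Q
30 = 6Q
Q* = 30/6 = 5

5


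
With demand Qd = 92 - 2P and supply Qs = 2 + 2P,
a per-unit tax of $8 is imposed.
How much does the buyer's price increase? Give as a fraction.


With a per-unit tax, the buyer's price increase depends on relative slopes.
Supply slope: d = 2, Demand slope: b = 2
Buyer's price increase = d * tax / (b + d)
= 2 * 8 / (2 + 2)
= 16 / 4 = 4

4


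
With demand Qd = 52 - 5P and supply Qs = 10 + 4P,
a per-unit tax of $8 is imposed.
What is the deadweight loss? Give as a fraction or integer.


Pre-tax equilibrium quantity: Q* = 86/3
Post-tax equilibrium quantity: Q_tax = 98/9
Reduction in quantity: Q* - Q_tax = 160/9
DWL = (1/2) * tax * (Q* - Q_tax)
DWL = (1/2) * 8 * 160/9 = 640/9

640/9


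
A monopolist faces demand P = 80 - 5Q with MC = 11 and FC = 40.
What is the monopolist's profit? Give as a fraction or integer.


MR = MC: 80 - 10Q = 11
Q* = 69/10
P* = 80 - 5*69/10 = 91/2
Profit = (P* - MC)*Q* - FC
= (91/2 - 11)*69/10 - 40
= 69/2*69/10 - 40
= 4761/20 - 40 = 3961/20

3961/20


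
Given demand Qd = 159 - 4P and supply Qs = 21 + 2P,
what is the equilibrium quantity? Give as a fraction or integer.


First find equilibrium price:
159 - 4P = 21 + 2P
P* = 138/6 = 23
Then substitute into demand:
Q* = 159 - 4 * 23 = 67

67


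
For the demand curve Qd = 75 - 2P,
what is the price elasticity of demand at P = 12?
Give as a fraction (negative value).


dQ/dP = -2
At P = 12: Q = 75 - 2*12 = 51
E = (dQ/dP)(P/Q) = (-2)(12/51) = -8/17

-8/17


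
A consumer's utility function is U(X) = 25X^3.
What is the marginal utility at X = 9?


MU = dU/dX = 25*3*X^(3-1)
MU = 75*X^2
At X = 9:
MU = 75 * 9^2
MU = 75 * 81 = 6075

6075


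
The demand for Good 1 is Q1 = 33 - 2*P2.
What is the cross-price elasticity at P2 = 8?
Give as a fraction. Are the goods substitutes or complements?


dQ1/dP2 = -2
At P2 = 8: Q1 = 33 - 2*8 = 17
Exy = (dQ1/dP2)(P2/Q1) = -2 * 8 / 17 = -16/17
Since Exy < 0, the goods are complements.

-16/17 (complements)


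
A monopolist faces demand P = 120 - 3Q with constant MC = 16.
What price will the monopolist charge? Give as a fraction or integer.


MR = 120 - 6Q
Set MR = MC: 120 - 6Q = 16
Q* = 52/3
Substitute into demand:
P* = 120 - 3*52/3 = 68

68


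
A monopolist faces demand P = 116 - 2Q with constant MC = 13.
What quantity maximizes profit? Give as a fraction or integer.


TR = P*Q = (116 - 2Q)Q = 116Q - 2Q^2
MR = dTR/dQ = 116 - 4Q
Set MR = MC:
116 - 4Q = 13
103 = 4Q
Q* = 103/4 = 103/4

103/4


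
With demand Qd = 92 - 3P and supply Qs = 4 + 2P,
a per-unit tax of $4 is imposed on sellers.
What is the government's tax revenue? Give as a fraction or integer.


With tax on sellers, new supply: Qs' = 4 + 2(P - 4)
= 2P - 4
New equilibrium quantity:
Q_new = 172/5
Tax revenue = tax * Q_new = 4 * 172/5 = 688/5

688/5


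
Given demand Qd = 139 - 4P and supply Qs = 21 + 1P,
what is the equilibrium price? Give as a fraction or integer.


At equilibrium, Qd = Qs.
139 - 4P = 21 + 1P
139 - 21 = 4P + 1P
118 = 5P
P* = 118/5 = 118/5

118/5


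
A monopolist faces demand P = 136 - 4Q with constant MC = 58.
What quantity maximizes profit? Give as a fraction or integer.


TR = P*Q = (136 - 4Q)Q = 136Q - 4Q^2
MR = dTR/dQ = 136 - 8Q
Set MR = MC:
136 - 8Q = 58
78 = 8Q
Q* = 78/8 = 39/4

39/4


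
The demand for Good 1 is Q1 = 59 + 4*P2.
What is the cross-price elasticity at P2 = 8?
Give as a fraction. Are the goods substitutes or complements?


dQ1/dP2 = 4
At P2 = 8: Q1 = 59 + 4*8 = 91
Exy = (dQ1/dP2)(P2/Q1) = 4 * 8 / 91 = 32/91
Since Exy > 0, the goods are substitutes.

32/91 (substitutes)


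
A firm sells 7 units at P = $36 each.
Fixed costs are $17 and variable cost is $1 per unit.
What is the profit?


Total Revenue = P * Q = 36 * 7 = $252
Total Cost = FC + VC*Q = 17 + 1*7 = $24
Profit = TR - TC = 252 - 24 = $228

$228


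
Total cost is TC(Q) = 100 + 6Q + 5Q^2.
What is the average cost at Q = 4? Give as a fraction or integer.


TC(4) = 100 + 6*4 + 5*4^2
TC(4) = 100 + 24 + 80 = 204
AC = TC/Q = 204/4 = 51

51


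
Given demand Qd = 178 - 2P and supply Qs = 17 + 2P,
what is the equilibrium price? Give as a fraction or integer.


At equilibrium, Qd = Qs.
178 - 2P = 17 + 2P
178 - 17 = 2P + 2P
161 = 4P
P* = 161/4 = 161/4

161/4


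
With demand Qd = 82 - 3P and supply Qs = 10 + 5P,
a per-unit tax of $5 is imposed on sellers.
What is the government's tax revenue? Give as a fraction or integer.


With tax on sellers, new supply: Qs' = 10 + 5(P - 5)
= 5P - 15
New equilibrium quantity:
Q_new = 365/8
Tax revenue = tax * Q_new = 5 * 365/8 = 1825/8

1825/8


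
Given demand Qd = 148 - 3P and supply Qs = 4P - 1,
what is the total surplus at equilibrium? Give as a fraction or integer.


Find equilibrium: 148 - 3P = 4P - 1
148 + 1 = 7P
P* = 149/7 = 149/7
Q* = 4*149/7 - 1 = 589/7
Inverse demand: P = 148/3 - Q/3, so P_max = 148/3
Inverse supply: P = 1/4 + Q/4, so P_min = 1/4
CS = (1/2) * 589/7 * (148/3 - 149/7) = 346921/294
PS = (1/2) * 589/7 * (149/7 - 1/4) = 346921/392
TS = CS + PS = 346921/294 + 346921/392 = 346921/168

346921/168


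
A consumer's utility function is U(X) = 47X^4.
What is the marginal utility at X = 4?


MU = dU/dX = 47*4*X^(4-1)
MU = 188*X^3
At X = 4:
MU = 188 * 4^3
MU = 188 * 64 = 12032

12032


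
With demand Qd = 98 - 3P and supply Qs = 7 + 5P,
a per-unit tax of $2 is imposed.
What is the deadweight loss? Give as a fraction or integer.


Pre-tax equilibrium quantity: Q* = 511/8
Post-tax equilibrium quantity: Q_tax = 481/8
Reduction in quantity: Q* - Q_tax = 15/4
DWL = (1/2) * tax * (Q* - Q_tax)
DWL = (1/2) * 2 * 15/4 = 15/4

15/4


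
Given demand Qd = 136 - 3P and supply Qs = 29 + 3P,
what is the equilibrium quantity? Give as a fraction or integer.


First find equilibrium price:
136 - 3P = 29 + 3P
P* = 107/6 = 107/6
Then substitute into demand:
Q* = 136 - 3 * 107/6 = 165/2

165/2


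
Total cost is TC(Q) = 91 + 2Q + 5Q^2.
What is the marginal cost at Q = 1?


MC = dTC/dQ = 2 + 2*5*Q
At Q = 1:
MC = 2 + 10*1
MC = 2 + 10 = 12

12


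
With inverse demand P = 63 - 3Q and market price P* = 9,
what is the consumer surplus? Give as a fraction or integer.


Maximum willingness to pay (at Q=0): P_max = 63
Quantity demanded at P* = 9:
Q* = (63 - 9)/3 = 18
CS = (1/2) * Q* * (P_max - P*)
CS = (1/2) * 18 * (63 - 9)
CS = (1/2) * 18 * 54 = 486

486


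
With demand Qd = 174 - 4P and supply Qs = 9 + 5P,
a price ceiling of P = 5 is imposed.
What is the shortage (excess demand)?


At P = 5:
Qd = 174 - 4*5 = 154
Qs = 9 + 5*5 = 34
Shortage = Qd - Qs = 154 - 34 = 120

120


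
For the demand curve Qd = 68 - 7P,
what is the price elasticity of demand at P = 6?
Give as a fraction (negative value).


dQ/dP = -7
At P = 6: Q = 68 - 7*6 = 26
E = (dQ/dP)(P/Q) = (-7)(6/26) = -21/13

-21/13


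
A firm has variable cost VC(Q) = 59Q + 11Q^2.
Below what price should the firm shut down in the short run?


AVC(Q) = VC(Q)/Q = 59 + 11Q
AVC is increasing in Q, so minimum AVC is at Q -> 0+.
Min AVC = 59
The firm should shut down if P < 59.

59


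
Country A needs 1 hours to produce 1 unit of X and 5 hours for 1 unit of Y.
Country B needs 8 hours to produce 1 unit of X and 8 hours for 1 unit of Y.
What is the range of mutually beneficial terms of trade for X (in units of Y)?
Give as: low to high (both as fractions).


Opportunity cost of X for Country A = hours_X / hours_Y = 1/5 = 1/5 units of Y
Opportunity cost of X for Country B = hours_X / hours_Y = 8/8 = 1 units of Y
Terms of trade must be between the two opportunity costs.
Range: 1/5 to 1

1/5 to 1


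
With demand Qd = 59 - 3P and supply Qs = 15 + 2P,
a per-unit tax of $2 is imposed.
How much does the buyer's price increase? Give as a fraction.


With a per-unit tax, the buyer's price increase depends on relative slopes.
Supply slope: d = 2, Demand slope: b = 3
Buyer's price increase = d * tax / (b + d)
= 2 * 2 / (3 + 2)
= 4 / 5 = 4/5

4/5


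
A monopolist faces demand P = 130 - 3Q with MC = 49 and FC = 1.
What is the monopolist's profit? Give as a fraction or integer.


MR = MC: 130 - 6Q = 49
Q* = 27/2
P* = 130 - 3*27/2 = 179/2
Profit = (P* - MC)*Q* - FC
= (179/2 - 49)*27/2 - 1
= 81/2*27/2 - 1
= 2187/4 - 1 = 2183/4

2183/4


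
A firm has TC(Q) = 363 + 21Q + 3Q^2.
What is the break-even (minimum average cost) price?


AC(Q) = 363/Q + 21 + 3Q
To minimize: dAC/dQ = -363/Q^2 + 3 = 0
Q^2 = 363/3 = 121
Q* = 11
Min AC = 363/11 + 21 + 3*11
Min AC = 33 + 21 + 33 = 87

87


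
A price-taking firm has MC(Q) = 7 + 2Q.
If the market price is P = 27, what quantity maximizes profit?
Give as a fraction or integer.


In perfect competition, profit is maximized where P = MC.
27 = 7 + 2Q
20 = 2Q
Q* = 20/2 = 10

10


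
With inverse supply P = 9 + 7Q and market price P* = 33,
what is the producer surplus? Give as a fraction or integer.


Minimum supply price (at Q=0): P_min = 9
Quantity supplied at P* = 33:
Q* = (33 - 9)/7 = 24/7
PS = (1/2) * Q* * (P* - P_min)
PS = (1/2) * 24/7 * (33 - 9)
PS = (1/2) * 24/7 * 24 = 288/7

288/7
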